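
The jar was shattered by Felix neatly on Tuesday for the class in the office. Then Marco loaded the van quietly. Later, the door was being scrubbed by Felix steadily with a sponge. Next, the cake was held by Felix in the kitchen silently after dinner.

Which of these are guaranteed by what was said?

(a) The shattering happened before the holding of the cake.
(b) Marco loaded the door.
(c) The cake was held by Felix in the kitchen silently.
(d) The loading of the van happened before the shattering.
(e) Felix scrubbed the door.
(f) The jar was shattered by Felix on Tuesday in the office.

(a), (c), (e), (f)

(a) Entailed — the narrative places the shattering before the holding.
(b) Not entailed — Marco loaded the van, not the door; the door belongs to the scrubbing event.
(c) Entailed — the original entails any weakening of itself; this just drops 'after dinner'.
(d) Not entailed — the narrative places the shattering before the loading, not after.
(e) Entailed — 'scrub' is an activity; 'was scrubbing' entails that some scrubbing happened, so 'scrubbed' holds.
(f) Entailed — the original entails any weakening of itself; this just drops 'neatly', 'for the class'.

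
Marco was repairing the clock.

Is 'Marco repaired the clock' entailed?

'was repairing' is progressive; for an accomplishment like 'repair the clock', it doesn't entail completion.

no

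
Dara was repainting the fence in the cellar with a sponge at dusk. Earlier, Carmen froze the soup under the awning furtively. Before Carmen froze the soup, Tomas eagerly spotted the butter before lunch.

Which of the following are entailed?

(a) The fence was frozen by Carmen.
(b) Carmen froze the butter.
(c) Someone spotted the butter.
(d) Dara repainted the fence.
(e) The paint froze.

(c)

(a) Not entailed — Carmen froze the soup, not the fence; the fence belongs to the repainting event.
(b) Not entailed — Carmen froze the soup, not the butter; the butter belongs to the spotting event.
(c) Entailed — this follows by dropping conjuncts from the spotting event's description.
(d) Not entailed — 'was repainting' is progressive on an accomplishment; it does not entail the completed 'repainted'.
(e) Not entailed — the soup is what froze, not the paint.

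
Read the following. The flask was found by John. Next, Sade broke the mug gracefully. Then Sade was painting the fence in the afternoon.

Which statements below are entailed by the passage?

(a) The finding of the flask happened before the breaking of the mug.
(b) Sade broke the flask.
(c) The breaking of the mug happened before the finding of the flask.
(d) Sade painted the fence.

(a) Entailed — the narrative places the finding before the breaking.
(b) Not entailed — Sade broke the mug, not the flask; the flask belongs to the finding event.
(c) Not entailed — the narrative places the finding before the breaking, not after.
(d) Not entailed — 'was painting' is progressive on an accomplishment; it does not entail the completed 'painted'.

(a)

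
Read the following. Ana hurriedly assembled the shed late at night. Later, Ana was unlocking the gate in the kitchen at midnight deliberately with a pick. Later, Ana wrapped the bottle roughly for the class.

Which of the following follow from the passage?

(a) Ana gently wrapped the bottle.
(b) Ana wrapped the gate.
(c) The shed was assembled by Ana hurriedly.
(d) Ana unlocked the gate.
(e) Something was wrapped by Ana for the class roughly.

(a) Not entailed — 'gently' adds a manner not in (and inconsistent with) the original.
(b) Not entailed — Ana wrapped the bottle, not the gate; the gate belongs to the unlocking event.
(c) Entailed — every conjunct here is already in the original assembling event.
(d) Not entailed — 'was unlocking' is progressive on an accomplishment; it does not entail the completed 'unlocked'.
(e) Entailed — the original entails any weakening of itself; this just generalizes the patient.

(c), (e)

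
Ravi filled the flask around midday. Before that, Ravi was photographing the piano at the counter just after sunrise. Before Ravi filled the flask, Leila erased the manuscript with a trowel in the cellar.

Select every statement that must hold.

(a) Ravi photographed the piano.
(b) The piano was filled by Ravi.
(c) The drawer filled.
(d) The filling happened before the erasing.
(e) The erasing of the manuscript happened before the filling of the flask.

(e)

(a) Not entailed — 'was photographing' is progressive on an accomplishment; it does not entail the completed 'photographed'.
(b) Not entailed — Ravi filled the flask, not the piano; the piano belongs to the photographing event.
(c) Not entailed — the flask is what filled, not the drawer.
(d) Not entailed — the narrative places the erasing before the filling, not after.
(e) Entailed — the narrative places the erasing before the filling.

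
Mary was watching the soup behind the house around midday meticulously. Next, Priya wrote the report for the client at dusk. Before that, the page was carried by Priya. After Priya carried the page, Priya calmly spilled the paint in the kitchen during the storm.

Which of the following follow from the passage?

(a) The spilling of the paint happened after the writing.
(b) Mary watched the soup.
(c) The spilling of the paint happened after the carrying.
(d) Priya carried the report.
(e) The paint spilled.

(b), (c), (e)

(a) Not entailed — the narrative doesn't order the writing relative to the spilling.
(b) Entailed — 'watch' is an activity; 'was watching' entails that some watching happened, so 'watched' holds.
(c) Entailed — the narrative places the carrying before the spilling.
(d) Not entailed — Priya carried the page, not the report; the report belongs to the writing event.
(e) Entailed — 'Priya spilled the paint' is causative; it entails the inchoative 'the paint spilled'.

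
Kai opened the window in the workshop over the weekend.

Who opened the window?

'Kai' marks the agent of the opening event.

Kai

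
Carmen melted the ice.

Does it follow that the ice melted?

yes

'Carmen melted the ice' is the causative; it entails the inchoative 'the ice melted'.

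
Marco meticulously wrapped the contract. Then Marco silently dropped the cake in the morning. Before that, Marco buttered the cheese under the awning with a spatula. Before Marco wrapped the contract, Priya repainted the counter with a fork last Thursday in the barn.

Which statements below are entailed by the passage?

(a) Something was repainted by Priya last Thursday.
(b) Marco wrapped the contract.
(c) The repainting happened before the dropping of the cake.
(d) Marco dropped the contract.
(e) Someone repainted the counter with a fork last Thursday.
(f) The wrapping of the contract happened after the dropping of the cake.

(a) Entailed — dropping 'in the barn', 'with a fork' and generalizing the patient leaves a sub-description the original still satisfies.
(b) Entailed — the original entails any weakening of itself; this just drops 'meticulously'.
(c) Entailed — the narrative places the repainting before the dropping.
(d) Not entailed — Marco dropped the cake, not the contract; the contract belongs to the wrapping event.
(e) Entailed — dropping 'in the barn' and generalizing the agent leaves a sub-description the original still satisfies.
(f) Not entailed — the narrative places the wrapping before the dropping, not after.

(a), (b), (c), (e)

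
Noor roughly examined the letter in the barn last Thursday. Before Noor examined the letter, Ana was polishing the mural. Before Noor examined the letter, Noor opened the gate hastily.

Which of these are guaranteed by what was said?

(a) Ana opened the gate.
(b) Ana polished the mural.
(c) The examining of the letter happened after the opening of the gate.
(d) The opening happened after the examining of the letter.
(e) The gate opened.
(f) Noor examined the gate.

(a) Not entailed — the passage has Noor opening the gate, not Ana.
(b) Entailed — 'polish' is an activity; 'was polishing' entails that some polishing happened, so 'polished' holds.
(c) Entailed — the narrative places the opening before the examining.
(d) Not entailed — the narrative places the opening before the examining, not after.
(e) Entailed — 'Noor opened the gate' is causative; it entails the inchoative 'the gate opened'.
(f) Not entailed — Noor examined the letter, not the gate; the gate belongs to the opening event.

(b), (c), (e)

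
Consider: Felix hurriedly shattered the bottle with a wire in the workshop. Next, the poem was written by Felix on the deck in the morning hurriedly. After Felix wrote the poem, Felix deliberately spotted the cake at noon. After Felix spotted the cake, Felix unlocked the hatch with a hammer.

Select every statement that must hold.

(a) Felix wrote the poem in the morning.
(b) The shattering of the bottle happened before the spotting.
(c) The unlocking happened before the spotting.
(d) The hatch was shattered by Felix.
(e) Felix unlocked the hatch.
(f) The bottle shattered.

(a) Entailed — dropping 'on the deck', 'hurriedly' leaves a sub-description the original still satisfies.
(b) Entailed — the narrative places the shattering before the spotting.
(c) Not entailed — the narrative places the spotting before the unlocking, not after.
(d) Not entailed — Felix shattered the bottle, not the hatch; the hatch belongs to the unlocking event.
(e) Entailed — every conjunct here is already in the original unlocking event.
(f) Entailed — 'Felix shattered the bottle' is causative; it entails the inchoative 'the bottle shattered'.

(a), (b), (e), (f)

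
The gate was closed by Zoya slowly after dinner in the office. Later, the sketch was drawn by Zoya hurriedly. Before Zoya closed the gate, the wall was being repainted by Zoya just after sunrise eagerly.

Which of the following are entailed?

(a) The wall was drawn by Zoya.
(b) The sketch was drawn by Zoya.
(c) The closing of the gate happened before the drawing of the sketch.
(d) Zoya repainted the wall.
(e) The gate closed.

(a) Not entailed — Zoya drew the sketch, not the wall; the wall belongs to the repainting event.
(b) Entailed — every conjunct here is already in the original drawing event.
(c) Entailed — the narrative places the closing before the drawing.
(d) Not entailed — 'was repainting' is progressive on an accomplishment; it does not entail the completed 'repainted'.
(e) Entailed — 'Zoya closed the gate' is causative; it entails the inchoative 'the gate closed'.

(b), (c), (e)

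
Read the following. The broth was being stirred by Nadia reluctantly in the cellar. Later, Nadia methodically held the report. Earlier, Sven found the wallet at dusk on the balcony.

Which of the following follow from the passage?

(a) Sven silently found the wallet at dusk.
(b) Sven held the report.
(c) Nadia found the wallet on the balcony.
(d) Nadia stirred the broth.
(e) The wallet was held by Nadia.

(a) Not entailed — 'silently' adds information not in the original event.
(b) Not entailed — the passage has Nadia holding the report, not Sven.
(c) Not entailed — the passage has Sven finding the wallet, not Nadia.
(d) Entailed — 'stir' is an activity; 'was stirring' entails that some stirring happened, so 'stirred' holds.
(e) Not entailed — Nadia held the report, not the wallet; the wallet belongs to the finding event.

(d)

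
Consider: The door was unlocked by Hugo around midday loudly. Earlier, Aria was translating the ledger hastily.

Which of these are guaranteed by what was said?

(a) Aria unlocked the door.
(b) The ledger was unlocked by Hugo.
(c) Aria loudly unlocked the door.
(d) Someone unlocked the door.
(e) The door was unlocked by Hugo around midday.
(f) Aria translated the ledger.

(d), (e)

(a) Not entailed — the passage has Hugo unlocking the door, not Aria.
(b) Not entailed — Hugo unlocked the door, not the ledger; the ledger belongs to the translating event.
(c) Not entailed — the passage has Hugo unlocking the door, not Aria.
(d) Entailed — every conjunct here is already in the original unlocking event.
(e) Entailed — dropping 'loudly' leaves a sub-description the original still satisfies.
(f) Not entailed — 'was translating' is progressive on an accomplishment; it does not entail the completed 'translated'.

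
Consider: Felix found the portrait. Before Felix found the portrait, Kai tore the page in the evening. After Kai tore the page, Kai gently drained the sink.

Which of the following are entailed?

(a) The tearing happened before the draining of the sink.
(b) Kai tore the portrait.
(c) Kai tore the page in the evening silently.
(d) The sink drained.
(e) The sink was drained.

(a), (d), (e)

(a) Entailed — the narrative places the tearing before the draining.
(b) Not entailed — Kai tore the page, not the portrait; the portrait belongs to the finding event.
(c) Not entailed — 'silently' adds information not in the original event.
(d) Entailed — 'Kai drained the sink' is causative; it entails the inchoative 'the sink drained'.
(e) Entailed — this follows by dropping conjuncts from the draining event's description.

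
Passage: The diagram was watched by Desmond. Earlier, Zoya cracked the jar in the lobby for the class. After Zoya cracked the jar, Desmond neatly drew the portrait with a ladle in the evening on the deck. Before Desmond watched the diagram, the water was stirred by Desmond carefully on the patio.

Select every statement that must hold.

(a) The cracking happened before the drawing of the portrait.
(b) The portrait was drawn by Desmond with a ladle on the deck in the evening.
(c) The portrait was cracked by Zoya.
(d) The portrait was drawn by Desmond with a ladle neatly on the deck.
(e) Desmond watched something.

(a) Entailed — the narrative places the cracking before the drawing.
(b) Entailed — every conjunct here is already in the original drawing event.
(c) Not entailed — Zoya cracked the jar, not the portrait; the portrait belongs to the drawing event.
(d) Entailed — every conjunct here is already in the original drawing event.
(e) Entailed — the original entails any weakening of itself; this just generalizes the patient.

(a), (b), (d), (e)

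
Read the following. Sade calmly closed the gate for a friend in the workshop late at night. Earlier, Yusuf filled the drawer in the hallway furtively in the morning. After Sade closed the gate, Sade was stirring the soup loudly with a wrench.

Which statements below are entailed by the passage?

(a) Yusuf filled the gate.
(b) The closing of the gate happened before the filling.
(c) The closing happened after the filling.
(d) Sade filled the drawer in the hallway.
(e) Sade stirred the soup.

(c), (e)

(a) Not entailed — Yusuf filled the drawer, not the gate; the gate belongs to the closing event.
(b) Not entailed — the narrative places the filling before the closing, not after.
(c) Entailed — the narrative places the filling before the closing.
(d) Not entailed — the passage has Yusuf filling the drawer, not Sade.
(e) Entailed — 'stir' is an activity; 'was stirring' entails that some stirring happened, so 'stirred' holds.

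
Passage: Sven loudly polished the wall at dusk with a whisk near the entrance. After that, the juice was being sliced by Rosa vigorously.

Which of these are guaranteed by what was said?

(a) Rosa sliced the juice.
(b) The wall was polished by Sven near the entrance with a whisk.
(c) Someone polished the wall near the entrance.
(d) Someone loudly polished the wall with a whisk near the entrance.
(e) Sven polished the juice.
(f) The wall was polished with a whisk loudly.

(b), (c), (d), (f)

(a) Not entailed — 'was slicing' is progressive on an accomplishment; it does not entail the completed 'sliced'.
(b) Entailed — the original entails any weakening of itself; this just drops 'loudly', 'at dusk'.
(c) Entailed — the original entails any weakening of itself; this just drops 'loudly', 'at dusk', 'with a whisk' and generalizes the agent.
(d) Entailed — every conjunct here is already in the original polishing event.
(e) Not entailed — Sven polished the wall, not the juice; the juice belongs to the slicing event.
(f) Entailed — dropping 'at dusk', 'near the entrance' and generalizing the agent leaves a sub-description the original still satisfies.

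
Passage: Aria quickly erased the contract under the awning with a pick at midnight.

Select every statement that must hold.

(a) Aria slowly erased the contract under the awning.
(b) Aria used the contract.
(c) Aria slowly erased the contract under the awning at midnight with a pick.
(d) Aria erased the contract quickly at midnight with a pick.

(d)

(a) Not entailed — 'slowly' adds a manner not in (and inconsistent with) the original.
(b) Not entailed — the contract is the patient, not an instrument — Aria used a pick.
(c) Not entailed — 'slowly' adds a manner not in (and inconsistent with) the original.
(d) Entailed — this follows by dropping conjuncts from the erasing event's description.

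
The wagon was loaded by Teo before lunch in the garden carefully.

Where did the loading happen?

'in the garden' marks the location of the loading event.

in the garden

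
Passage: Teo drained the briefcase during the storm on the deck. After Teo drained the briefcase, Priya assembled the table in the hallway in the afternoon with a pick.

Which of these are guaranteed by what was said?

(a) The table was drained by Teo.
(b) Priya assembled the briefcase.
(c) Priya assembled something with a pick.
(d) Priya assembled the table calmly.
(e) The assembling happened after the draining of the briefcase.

(c), (e)

(a) Not entailed — Teo drained the briefcase, not the table; the table belongs to the assembling event.
(b) Not entailed — Priya assembled the table, not the briefcase; the briefcase belongs to the draining event.
(c) Entailed — this follows by dropping conjuncts from the assembling event's description.
(d) Not entailed — 'calmly' adds information not in the original event.
(e) Entailed — the narrative places the draining before the assembling.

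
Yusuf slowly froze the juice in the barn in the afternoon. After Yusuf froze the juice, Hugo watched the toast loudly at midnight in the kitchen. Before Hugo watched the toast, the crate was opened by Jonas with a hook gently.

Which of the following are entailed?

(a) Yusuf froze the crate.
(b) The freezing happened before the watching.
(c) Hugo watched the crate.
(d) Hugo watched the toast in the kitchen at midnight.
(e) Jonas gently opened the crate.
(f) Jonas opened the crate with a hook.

(b), (d), (e), (f)

(a) Not entailed — Yusuf froze the juice, not the crate; the crate belongs to the opening event.
(b) Entailed — the narrative places the freezing before the watching.
(c) Not entailed — Hugo watched the toast, not the crate; the crate belongs to the opening event.
(d) Entailed — every conjunct here is already in the original watching event.
(e) Entailed — the original entails any weakening of itself; this just drops 'with a hook'.
(f) Entailed — this follows by dropping conjuncts from the opening event's description.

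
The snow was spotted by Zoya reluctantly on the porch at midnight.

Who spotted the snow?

Zoya

'Zoya' marks the agent of the spotting event.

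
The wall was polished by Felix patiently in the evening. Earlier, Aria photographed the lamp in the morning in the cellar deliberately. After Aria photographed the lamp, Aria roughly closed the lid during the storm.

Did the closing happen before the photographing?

no

The narrative orders the photographing before the closing.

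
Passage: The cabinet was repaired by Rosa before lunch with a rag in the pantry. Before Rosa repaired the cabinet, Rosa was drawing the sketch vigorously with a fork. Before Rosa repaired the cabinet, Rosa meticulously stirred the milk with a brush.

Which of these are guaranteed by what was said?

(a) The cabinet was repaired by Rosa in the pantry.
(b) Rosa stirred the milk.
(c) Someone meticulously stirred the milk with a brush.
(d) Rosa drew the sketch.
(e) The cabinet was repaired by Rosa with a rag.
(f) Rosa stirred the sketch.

(a), (b), (c), (e)

(a) Entailed — the original entails any weakening of itself; this just drops 'before lunch', 'with a rag'.
(b) Entailed — the original entails any weakening of itself; this just drops 'meticulously', 'with a brush'.
(c) Entailed — every conjunct here is already in the original stirring event.
(d) Not entailed — 'was drawing' is progressive on an accomplishment; it does not entail the completed 'drew'.
(e) Entailed — this follows by dropping conjuncts from the repairing event's description.
(f) Not entailed — Rosa stirred the milk, not the sketch; the sketch belongs to the drawing event.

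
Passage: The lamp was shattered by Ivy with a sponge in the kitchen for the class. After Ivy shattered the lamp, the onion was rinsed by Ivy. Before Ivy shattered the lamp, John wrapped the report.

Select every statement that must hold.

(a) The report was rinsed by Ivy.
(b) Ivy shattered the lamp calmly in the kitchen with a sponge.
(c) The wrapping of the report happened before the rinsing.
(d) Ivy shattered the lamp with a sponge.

(a) Not entailed — Ivy rinsed the onion, not the report; the report belongs to the wrapping event.
(b) Not entailed — 'calmly' adds information not in the original event.
(c) Entailed — the narrative places the wrapping before the rinsing.
(d) Entailed — every conjunct here is already in the original shattering event.

(c), (d)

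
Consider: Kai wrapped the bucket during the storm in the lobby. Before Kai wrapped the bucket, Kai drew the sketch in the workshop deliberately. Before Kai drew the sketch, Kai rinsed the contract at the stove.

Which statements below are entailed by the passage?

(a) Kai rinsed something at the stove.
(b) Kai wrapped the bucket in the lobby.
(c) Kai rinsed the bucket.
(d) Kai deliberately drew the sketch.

(a), (b), (d)

(a) Entailed — generalizing the patient leaves a sub-description the original still satisfies.
(b) Entailed — every conjunct here is already in the original wrapping event.
(c) Not entailed — Kai rinsed the contract, not the bucket; the bucket belongs to the wrapping event.
(d) Entailed — the original entails any weakening of itself; this just drops 'in the workshop'.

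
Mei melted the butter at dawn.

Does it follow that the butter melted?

'Mei melted the butter' is the causative; it entails the inchoative 'the butter melted'.

yes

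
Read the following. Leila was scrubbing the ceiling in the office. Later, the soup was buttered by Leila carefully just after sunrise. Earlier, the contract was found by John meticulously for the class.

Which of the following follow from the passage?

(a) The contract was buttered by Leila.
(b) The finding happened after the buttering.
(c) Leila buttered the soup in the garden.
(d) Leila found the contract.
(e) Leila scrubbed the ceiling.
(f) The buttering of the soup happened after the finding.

(e), (f)

(a) Not entailed — Leila buttered the soup, not the contract; the contract belongs to the finding event.
(b) Not entailed — the narrative places the finding before the buttering, not after.
(c) Not entailed — 'in the garden' adds information not in the original event.
(d) Not entailed — the passage has John finding the contract, not Leila.
(e) Entailed — 'scrub' is an activity; 'was scrubbing' entails that some scrubbing happened, so 'scrubbed' holds.
(f) Entailed — the narrative places the finding before the buttering.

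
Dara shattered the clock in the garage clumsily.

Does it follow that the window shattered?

no

Nothing is said about any window; only the clock is affected.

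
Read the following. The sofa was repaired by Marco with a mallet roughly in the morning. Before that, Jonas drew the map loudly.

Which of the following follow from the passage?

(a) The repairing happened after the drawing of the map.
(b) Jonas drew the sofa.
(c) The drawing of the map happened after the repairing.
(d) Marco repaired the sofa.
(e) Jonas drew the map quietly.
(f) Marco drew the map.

(a) Entailed — the narrative places the drawing before the repairing.
(b) Not entailed — Jonas drew the map, not the sofa; the sofa belongs to the repairing event.
(c) Not entailed — the narrative places the drawing before the repairing, not after.
(d) Entailed — dropping 'with a mallet', 'roughly', 'in the morning' leaves a sub-description the original still satisfies.
(e) Not entailed — 'quietly' adds a manner not in (and inconsistent with) the original.
(f) Not entailed — the passage has Jonas drawing the map, not Marco.

(a), (d)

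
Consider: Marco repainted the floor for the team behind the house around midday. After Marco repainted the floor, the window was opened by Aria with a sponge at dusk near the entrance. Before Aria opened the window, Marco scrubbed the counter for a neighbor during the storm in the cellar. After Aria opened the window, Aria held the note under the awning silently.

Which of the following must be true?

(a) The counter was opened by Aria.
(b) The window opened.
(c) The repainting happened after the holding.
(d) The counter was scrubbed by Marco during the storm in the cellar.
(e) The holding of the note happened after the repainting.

(b), (d), (e)

(a) Not entailed — Aria opened the window, not the counter; the counter belongs to the scrubbing event.
(b) Entailed — 'Aria opened the window' is causative; it entails the inchoative 'the window opened'.
(c) Not entailed — the narrative places the repainting before the holding, not after.
(d) Entailed — every conjunct here is already in the original scrubbing event.
(e) Entailed — the narrative places the repainting before the holding.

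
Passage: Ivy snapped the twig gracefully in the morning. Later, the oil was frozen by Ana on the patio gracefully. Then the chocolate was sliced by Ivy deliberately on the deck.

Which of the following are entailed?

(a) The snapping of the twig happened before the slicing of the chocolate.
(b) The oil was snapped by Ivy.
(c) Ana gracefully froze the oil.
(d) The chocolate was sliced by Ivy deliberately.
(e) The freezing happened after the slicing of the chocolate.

(a) Entailed — the narrative places the snapping before the slicing.
(b) Not entailed — Ivy snapped the twig, not the oil; the oil belongs to the freezing event.
(c) Entailed — every conjunct here is already in the original freezing event.
(d) Entailed — dropping 'on the deck' leaves a sub-description the original still satisfies.
(e) Not entailed — the narrative places the freezing before the slicing, not after.

(a), (c), (d)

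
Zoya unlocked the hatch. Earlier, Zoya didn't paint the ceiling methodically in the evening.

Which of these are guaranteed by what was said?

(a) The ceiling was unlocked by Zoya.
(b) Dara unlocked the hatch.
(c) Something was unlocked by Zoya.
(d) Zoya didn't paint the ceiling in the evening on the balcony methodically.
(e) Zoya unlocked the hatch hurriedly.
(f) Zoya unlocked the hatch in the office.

(a) Not entailed — Zoya unlocked the hatch, not the ceiling; the ceiling belongs to the painting event.
(b) Not entailed — the passage has Zoya unlocking the hatch, not Dara.
(c) Entailed — every conjunct here is already in the original unlocking event.
(d) Entailed — under negation, adding a further restriction is entailed: if no such painting event occurred, none occurred on the balcony either.
(e) Not entailed — 'hurriedly' adds information not in the original event.
(f) Not entailed — 'in the office' adds information not in the original event.

(c), (d)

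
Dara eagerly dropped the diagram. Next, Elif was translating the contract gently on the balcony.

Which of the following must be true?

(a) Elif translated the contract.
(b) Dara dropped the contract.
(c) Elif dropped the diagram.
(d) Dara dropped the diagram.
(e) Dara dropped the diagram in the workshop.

(d)

(a) Not entailed — 'was translating' is progressive on an accomplishment; it does not entail the completed 'translated'.
(b) Not entailed — Dara dropped the diagram, not the contract; the contract belongs to the translating event.
(c) Not entailed — the passage has Dara dropping the diagram, not Elif.
(d) Entailed — every conjunct here is already in the original dropping event.
(e) Not entailed — 'in the workshop' adds information not in the original event.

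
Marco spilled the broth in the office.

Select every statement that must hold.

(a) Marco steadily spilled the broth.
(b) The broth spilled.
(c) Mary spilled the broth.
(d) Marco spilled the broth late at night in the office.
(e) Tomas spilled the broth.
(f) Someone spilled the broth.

(b), (f)

(a) Not entailed — 'steadily' adds information not in the original event.
(b) Entailed — 'Marco spilled the broth' is causative; it entails the inchoative 'the broth spilled'.
(c) Not entailed — the passage has Marco spilling the broth, not Mary.
(d) Not entailed — 'late at night' adds information not in the original event.
(e) Not entailed — the passage has Marco spilling the broth, not Tomas.
(f) Entailed — the original entails any weakening of itself; this just drops 'in the office' and generalizes the agent.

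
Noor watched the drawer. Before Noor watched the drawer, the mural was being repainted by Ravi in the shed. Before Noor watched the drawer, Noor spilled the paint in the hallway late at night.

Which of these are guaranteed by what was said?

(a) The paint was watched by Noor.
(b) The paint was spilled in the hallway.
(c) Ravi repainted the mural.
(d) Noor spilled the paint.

(b), (d)

(a) Not entailed — Noor watched the drawer, not the paint; the paint belongs to the spilling event.
(b) Entailed — the original entails any weakening of itself; this just drops 'late at night' and generalizes the agent.
(c) Not entailed — 'was repainting' is progressive on an accomplishment; it does not entail the completed 'repainted'.
(d) Entailed — every conjunct here is already in the original spilling event.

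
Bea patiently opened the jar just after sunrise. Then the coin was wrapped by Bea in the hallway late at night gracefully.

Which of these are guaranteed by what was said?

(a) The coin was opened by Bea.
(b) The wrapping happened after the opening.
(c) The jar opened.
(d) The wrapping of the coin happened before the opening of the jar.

(a) Not entailed — Bea opened the jar, not the coin; the coin belongs to the wrapping event.
(b) Entailed — the narrative places the opening before the wrapping.
(c) Entailed — 'Bea opened the jar' is causative; it entails the inchoative 'the jar opened'.
(d) Not entailed — the narrative places the opening before the wrapping, not after.

(b), (c)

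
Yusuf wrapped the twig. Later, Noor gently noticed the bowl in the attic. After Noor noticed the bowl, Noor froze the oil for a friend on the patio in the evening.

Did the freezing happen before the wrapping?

no

The narrative orders the wrapping before the freezing.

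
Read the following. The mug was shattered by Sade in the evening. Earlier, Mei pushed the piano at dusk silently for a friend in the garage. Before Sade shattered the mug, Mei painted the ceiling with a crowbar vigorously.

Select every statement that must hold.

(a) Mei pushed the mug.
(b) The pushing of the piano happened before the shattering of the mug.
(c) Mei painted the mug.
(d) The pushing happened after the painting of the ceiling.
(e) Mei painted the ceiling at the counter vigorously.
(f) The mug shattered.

(a) Not entailed — Mei pushed the piano, not the mug; the mug belongs to the shattering event.
(b) Entailed — the narrative places the pushing before the shattering.
(c) Not entailed — Mei painted the ceiling, not the mug; the mug belongs to the shattering event.
(d) Not entailed — the narrative doesn't order the painting relative to the pushing.
(e) Not entailed — 'at the counter' adds information not in the original event.
(f) Entailed — 'Sade shattered the mug' is causative; it entails the inchoative 'the mug shattered'.

(b), (f)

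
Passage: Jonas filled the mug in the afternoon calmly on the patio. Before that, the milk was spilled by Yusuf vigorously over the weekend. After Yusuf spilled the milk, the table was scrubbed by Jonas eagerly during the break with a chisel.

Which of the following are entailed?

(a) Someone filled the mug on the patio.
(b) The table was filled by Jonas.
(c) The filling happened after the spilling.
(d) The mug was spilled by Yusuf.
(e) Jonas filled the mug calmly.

(a) Entailed — the original entails any weakening of itself; this just drops 'calmly', 'in the afternoon' and generalizes the agent.
(b) Not entailed — Jonas filled the mug, not the table; the table belongs to the scrubbing event.
(c) Entailed — the narrative places the spilling before the filling.
(d) Not entailed — Yusuf spilled the milk, not the mug; the mug belongs to the filling event.
(e) Entailed — every conjunct here is already in the original filling event.

(a), (c), (e)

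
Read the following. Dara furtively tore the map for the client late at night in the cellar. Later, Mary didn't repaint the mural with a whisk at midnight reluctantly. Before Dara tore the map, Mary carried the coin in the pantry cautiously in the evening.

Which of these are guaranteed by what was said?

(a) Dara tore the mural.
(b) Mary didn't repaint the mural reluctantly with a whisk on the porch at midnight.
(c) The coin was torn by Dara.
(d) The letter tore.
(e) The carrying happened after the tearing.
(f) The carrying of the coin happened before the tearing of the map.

(a) Not entailed — Dara tore the map, not the mural; the mural belongs to the repainting event.
(b) Entailed — under negation, adding a further restriction is entailed: if no such repainting event occurred, none occurred on the porch either.
(c) Not entailed — Dara tore the map, not the coin; the coin belongs to the carrying event.
(d) Not entailed — the map is what tore, not the letter.
(e) Not entailed — the narrative places the carrying before the tearing, not after.
(f) Entailed — the narrative places the carrying before the tearing.

(b), (f)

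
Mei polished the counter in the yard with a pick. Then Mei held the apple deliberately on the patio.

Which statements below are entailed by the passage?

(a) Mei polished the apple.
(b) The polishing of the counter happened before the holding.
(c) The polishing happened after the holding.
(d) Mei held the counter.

(a) Not entailed — Mei polished the counter, not the apple; the apple belongs to the holding event.
(b) Entailed — the narrative places the polishing before the holding.
(c) Not entailed — the narrative places the polishing before the holding, not after.
(d) Not entailed — Mei held the apple, not the counter; the counter belongs to the polishing event.

(b)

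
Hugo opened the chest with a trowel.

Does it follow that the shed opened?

no

Nothing is said about any shed; only the chest is affected.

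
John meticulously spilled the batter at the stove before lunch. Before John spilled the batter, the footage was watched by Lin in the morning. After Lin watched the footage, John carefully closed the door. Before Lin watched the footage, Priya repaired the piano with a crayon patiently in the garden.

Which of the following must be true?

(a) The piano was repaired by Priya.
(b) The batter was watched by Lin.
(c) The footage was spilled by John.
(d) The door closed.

(a), (d)

(a) Entailed — the original entails any weakening of itself; this just drops 'in the garden', 'patiently', 'with a crayon'.
(b) Not entailed — Lin watched the footage, not the batter; the batter belongs to the spilling event.
(c) Not entailed — John spilled the batter, not the footage; the footage belongs to the watching event.
(d) Entailed — 'John closed the door' is causative; it entails the inchoative 'the door closed'.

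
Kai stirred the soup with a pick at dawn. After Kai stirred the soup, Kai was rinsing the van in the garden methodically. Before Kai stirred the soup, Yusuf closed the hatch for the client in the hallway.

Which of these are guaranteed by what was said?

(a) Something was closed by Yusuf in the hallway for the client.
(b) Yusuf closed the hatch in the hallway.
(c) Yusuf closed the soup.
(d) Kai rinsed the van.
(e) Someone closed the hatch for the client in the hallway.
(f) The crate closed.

(a) Entailed — this follows by dropping conjuncts from the closing event's description.
(b) Entailed — the original entails any weakening of itself; this just drops 'for the client'.
(c) Not entailed — Yusuf closed the hatch, not the soup; the soup belongs to the stirring event.
(d) Entailed — 'rinse' is an activity; 'was rinsing' entails that some rinsing happened, so 'rinsed' holds.
(e) Entailed — generalizing the agent leaves a sub-description the original still satisfies.
(f) Not entailed — the hatch is what closed, not the crate.

(a), (b), (d), (e)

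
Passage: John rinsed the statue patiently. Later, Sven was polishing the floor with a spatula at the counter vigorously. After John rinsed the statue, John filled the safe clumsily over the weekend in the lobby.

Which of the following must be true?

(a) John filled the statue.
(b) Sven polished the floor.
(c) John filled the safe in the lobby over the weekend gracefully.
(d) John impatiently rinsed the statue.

(b)

(a) Not entailed — John filled the safe, not the statue; the statue belongs to the rinsing event.
(b) Entailed — 'polish' is an activity; 'was polishing' entails that some polishing happened, so 'polished' holds.
(c) Not entailed — 'gracefully' adds a manner not in (and inconsistent with) the original.
(d) Not entailed — 'impatiently' adds a manner not in (and inconsistent with) the original.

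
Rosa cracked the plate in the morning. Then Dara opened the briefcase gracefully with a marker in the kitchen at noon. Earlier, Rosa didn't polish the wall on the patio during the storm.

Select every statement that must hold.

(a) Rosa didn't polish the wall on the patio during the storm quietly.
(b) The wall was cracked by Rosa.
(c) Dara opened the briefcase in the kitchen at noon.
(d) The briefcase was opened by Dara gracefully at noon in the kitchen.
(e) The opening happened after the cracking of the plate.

(a) Entailed — under negation, adding a further restriction is entailed: if no such polishing event occurred, none occurred quietly either.
(b) Not entailed — Rosa cracked the plate, not the wall; the wall belongs to the polishing event.
(c) Entailed — every conjunct here is already in the original opening event.
(d) Entailed — this follows by dropping conjuncts from the opening event's description.
(e) Entailed — the narrative places the cracking before the opening.

(a), (c), (d), (e)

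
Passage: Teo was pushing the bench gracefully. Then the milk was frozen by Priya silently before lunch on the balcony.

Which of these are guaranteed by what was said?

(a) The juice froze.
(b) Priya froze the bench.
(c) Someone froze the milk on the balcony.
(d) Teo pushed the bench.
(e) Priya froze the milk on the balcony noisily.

(a) Not entailed — the milk is what froze, not the juice.
(b) Not entailed — Priya froze the milk, not the bench; the bench belongs to the pushing event.
(c) Entailed — every conjunct here is already in the original freezing event.
(d) Entailed — 'push' is an activity; 'was pushing' entails that some pushing happened, so 'pushed' holds.
(e) Not entailed — 'noisily' adds a manner not in (and inconsistent with) the original.

(c), (d)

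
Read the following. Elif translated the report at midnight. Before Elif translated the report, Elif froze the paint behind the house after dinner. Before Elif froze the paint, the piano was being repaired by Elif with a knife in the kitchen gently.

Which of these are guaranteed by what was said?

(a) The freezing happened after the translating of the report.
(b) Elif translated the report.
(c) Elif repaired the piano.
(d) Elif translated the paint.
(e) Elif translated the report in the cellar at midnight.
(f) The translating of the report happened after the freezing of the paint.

(b), (f)

(a) Not entailed — the narrative places the freezing before the translating, not after.
(b) Entailed — the original entails any weakening of itself; this just drops 'at midnight'.
(c) Not entailed — 'was repairing' is progressive on an accomplishment; it does not entail the completed 'repaired'.
(d) Not entailed — Elif translated the report, not the paint; the paint belongs to the freezing event.
(e) Not entailed — 'in the cellar' adds information not in the original event.
(f) Entailed — the narrative places the freezing before the translating.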